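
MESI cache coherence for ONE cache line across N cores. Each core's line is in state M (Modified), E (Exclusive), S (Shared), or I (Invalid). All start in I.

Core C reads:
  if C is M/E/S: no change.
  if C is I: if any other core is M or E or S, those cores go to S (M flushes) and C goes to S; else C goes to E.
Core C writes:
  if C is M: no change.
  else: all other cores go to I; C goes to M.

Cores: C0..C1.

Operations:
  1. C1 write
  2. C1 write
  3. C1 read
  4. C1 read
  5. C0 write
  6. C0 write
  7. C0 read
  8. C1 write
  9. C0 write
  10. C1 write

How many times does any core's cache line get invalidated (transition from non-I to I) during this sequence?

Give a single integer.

Op 1: C1 write [C1 write: invalidate none -> C1=M] -> [I,M] (invalidations this op: 0; running total: 0)
Op 2: C1 write [C1 write: already M (modified), no change] -> [I,M] (invalidations this op: 0; running total: 0)
Op 3: C1 read [C1 read: already in M, no change] -> [I,M] (invalidations this op: 0; running total: 0)
Op 4: C1 read [C1 read: already in M, no change] -> [I,M] (invalidations this op: 0; running total: 0)
Op 5: C0 write [C0 write: invalidate ['C1=M'] -> C0=M] -> [M,I] (invalidations this op: 1; running total: 1)
Op 6: C0 write [C0 write: already M (modified), no change] -> [M,I] (invalidations this op: 0; running total: 1)
Op 7: C0 read [C0 read: already in M, no change] -> [M,I] (invalidations this op: 0; running total: 1)
Op 8: C1 write [C1 write: invalidate ['C0=M'] -> C1=M] -> [I,M] (invalidations this op: 1; running total: 2)
Op 9: C0 write [C0 write: invalidate ['C1=M'] -> C0=M] -> [M,I] (invalidations this op: 1; running total: 3)
Op 10: C1 write [C1 write: invalidate ['C0=M'] -> C1=M] -> [I,M] (invalidations this op: 1; running total: 4)

Answer: 4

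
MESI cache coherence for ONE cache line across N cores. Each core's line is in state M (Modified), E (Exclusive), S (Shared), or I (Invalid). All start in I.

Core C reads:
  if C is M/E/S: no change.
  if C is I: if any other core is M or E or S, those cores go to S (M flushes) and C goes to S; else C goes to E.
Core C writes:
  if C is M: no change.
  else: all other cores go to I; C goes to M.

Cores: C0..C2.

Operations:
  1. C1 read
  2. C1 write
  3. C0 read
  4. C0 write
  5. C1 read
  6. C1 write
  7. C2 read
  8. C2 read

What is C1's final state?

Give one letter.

Op 1: C1 read [C1 read from I: no other sharers -> C1=E (exclusive)] -> [I,E,I]
Op 2: C1 write [C1 write: invalidate none -> C1=M] -> [I,M,I]
Op 3: C0 read [C0 read from I: others=['C1=M'] -> C0=S, others downsized to S] -> [S,S,I]
Op 4: C0 write [C0 write: invalidate ['C1=S'] -> C0=M] -> [M,I,I]
Op 5: C1 read [C1 read from I: others=['C0=M'] -> C1=S, others downsized to S] -> [S,S,I]
Op 6: C1 write [C1 write: invalidate ['C0=S'] -> C1=M] -> [I,M,I]
Op 7: C2 read [C2 read from I: others=['C1=M'] -> C2=S, others downsized to S] -> [I,S,S]
Op 8: C2 read [C2 read: already in S, no change] -> [I,S,S]

Answer: S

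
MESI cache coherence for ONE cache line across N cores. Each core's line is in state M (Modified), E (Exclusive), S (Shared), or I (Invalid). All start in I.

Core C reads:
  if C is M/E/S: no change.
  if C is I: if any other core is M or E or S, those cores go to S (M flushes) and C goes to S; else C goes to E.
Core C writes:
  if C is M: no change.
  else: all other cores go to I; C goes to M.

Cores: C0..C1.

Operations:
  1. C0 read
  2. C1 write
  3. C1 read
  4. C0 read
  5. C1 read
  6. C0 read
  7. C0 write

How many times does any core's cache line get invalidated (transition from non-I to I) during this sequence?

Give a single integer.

Op 1: C0 read [C0 read from I: no other sharers -> C0=E (exclusive)] -> [E,I] (invalidations this op: 0; running total: 0)
Op 2: C1 write [C1 write: invalidate ['C0=E'] -> C1=M] -> [I,M] (invalidations this op: 1; running total: 1)
Op 3: C1 read [C1 read: already in M, no change] -> [I,M] (invalidations this op: 0; running total: 1)
Op 4: C0 read [C0 read from I: others=['C1=M'] -> C0=S, others downsized to S] -> [S,S] (invalidations this op: 0; running total: 1)
Op 5: C1 read [C1 read: already in S, no change] -> [S,S] (invalidations this op: 0; running total: 1)
Op 6: C0 read [C0 read: already in S, no change] -> [S,S] (invalidations this op: 0; running total: 1)
Op 7: C0 write [C0 write: invalidate ['C1=S'] -> C0=M] -> [M,I] (invalidations this op: 1; running total: 2)

Answer: 2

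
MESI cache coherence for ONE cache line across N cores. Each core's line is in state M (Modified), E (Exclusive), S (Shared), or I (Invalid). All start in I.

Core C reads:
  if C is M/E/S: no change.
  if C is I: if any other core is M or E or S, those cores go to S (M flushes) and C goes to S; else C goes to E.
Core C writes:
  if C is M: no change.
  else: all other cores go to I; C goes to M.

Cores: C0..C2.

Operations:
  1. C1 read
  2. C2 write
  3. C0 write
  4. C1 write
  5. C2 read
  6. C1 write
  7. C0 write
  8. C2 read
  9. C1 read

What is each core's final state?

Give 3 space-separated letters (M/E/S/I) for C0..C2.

Answer: S S S

Derivation:
Op 1: C1 read [C1 read from I: no other sharers -> C1=E (exclusive)] -> [I,E,I]
Op 2: C2 write [C2 write: invalidate ['C1=E'] -> C2=M] -> [I,I,M]
Op 3: C0 write [C0 write: invalidate ['C2=M'] -> C0=M] -> [M,I,I]
Op 4: C1 write [C1 write: invalidate ['C0=M'] -> C1=M] -> [I,M,I]
Op 5: C2 read [C2 read from I: others=['C1=M'] -> C2=S, others downsized to S] -> [I,S,S]
Op 6: C1 write [C1 write: invalidate ['C2=S'] -> C1=M] -> [I,M,I]
Op 7: C0 write [C0 write: invalidate ['C1=M'] -> C0=M] -> [M,I,I]
Op 8: C2 read [C2 read from I: others=['C0=M'] -> C2=S, others downsized to S] -> [S,I,S]
Op 9: C1 read [C1 read from I: others=['C0=S', 'C2=S'] -> C1=S, others downsized to S] -> [S,S,S]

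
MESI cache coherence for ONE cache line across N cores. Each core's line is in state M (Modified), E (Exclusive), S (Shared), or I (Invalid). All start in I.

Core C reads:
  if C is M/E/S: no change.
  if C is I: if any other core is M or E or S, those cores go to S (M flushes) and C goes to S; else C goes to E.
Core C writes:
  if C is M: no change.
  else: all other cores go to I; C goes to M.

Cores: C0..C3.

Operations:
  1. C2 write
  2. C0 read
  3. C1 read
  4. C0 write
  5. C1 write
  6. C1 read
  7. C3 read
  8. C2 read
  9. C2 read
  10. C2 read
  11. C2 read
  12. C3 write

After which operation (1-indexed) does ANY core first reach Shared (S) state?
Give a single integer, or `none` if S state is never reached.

Answer: 2

Derivation:
Op 1: C2 write [C2 write: invalidate none -> C2=M] -> [I,I,M,I]
Op 2: C0 read [C0 read from I: others=['C2=M'] -> C0=S, others downsized to S] -> [S,I,S,I]
  -> First S state at op 2; remaining ops need not be traced.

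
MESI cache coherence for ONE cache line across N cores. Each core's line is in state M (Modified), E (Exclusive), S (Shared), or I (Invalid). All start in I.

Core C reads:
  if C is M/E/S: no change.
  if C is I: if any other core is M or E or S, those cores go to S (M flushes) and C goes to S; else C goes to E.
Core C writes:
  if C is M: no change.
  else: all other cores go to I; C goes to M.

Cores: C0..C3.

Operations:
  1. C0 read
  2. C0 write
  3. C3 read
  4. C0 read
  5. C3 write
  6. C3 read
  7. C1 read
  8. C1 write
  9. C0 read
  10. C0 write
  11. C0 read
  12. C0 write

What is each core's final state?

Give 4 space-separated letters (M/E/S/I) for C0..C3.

Op 1: C0 read [C0 read from I: no other sharers -> C0=E (exclusive)] -> [E,I,I,I]
Op 2: C0 write [C0 write: invalidate none -> C0=M] -> [M,I,I,I]
Op 3: C3 read [C3 read from I: others=['C0=M'] -> C3=S, others downsized to S] -> [S,I,I,S]
Op 4: C0 read [C0 read: already in S, no change] -> [S,I,I,S]
Op 5: C3 write [C3 write: invalidate ['C0=S'] -> C3=M] -> [I,I,I,M]
Op 6: C3 read [C3 read: already in M, no change] -> [I,I,I,M]
Op 7: C1 read [C1 read from I: others=['C3=M'] -> C1=S, others downsized to S] -> [I,S,I,S]
Op 8: C1 write [C1 write: invalidate ['C3=S'] -> C1=M] -> [I,M,I,I]
Op 9: C0 read [C0 read from I: others=['C1=M'] -> C0=S, others downsized to S] -> [S,S,I,I]
Op 10: C0 write [C0 write: invalidate ['C1=S'] -> C0=M] -> [M,I,I,I]
Op 11: C0 read [C0 read: already in M, no change] -> [M,I,I,I]
Op 12: C0 write [C0 write: already M (modified), no change] -> [M,I,I,I]

Answer: M I I I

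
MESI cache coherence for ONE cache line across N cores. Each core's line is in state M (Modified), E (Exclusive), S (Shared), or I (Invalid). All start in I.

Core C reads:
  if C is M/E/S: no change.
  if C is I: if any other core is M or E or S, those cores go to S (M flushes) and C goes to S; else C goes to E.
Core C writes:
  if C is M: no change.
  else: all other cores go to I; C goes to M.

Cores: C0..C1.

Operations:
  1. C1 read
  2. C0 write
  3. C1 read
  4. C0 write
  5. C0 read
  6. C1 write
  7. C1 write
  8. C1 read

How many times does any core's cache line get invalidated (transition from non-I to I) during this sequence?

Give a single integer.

Op 1: C1 read [C1 read from I: no other sharers -> C1=E (exclusive)] -> [I,E] (invalidations this op: 0; running total: 0)
Op 2: C0 write [C0 write: invalidate ['C1=E'] -> C0=M] -> [M,I] (invalidations this op: 1; running total: 1)
Op 3: C1 read [C1 read from I: others=['C0=M'] -> C1=S, others downsized to S] -> [S,S] (invalidations this op: 0; running total: 1)
Op 4: C0 write [C0 write: invalidate ['C1=S'] -> C0=M] -> [M,I] (invalidations this op: 1; running total: 2)
Op 5: C0 read [C0 read: already in M, no change] -> [M,I] (invalidations this op: 0; running total: 2)
Op 6: C1 write [C1 write: invalidate ['C0=M'] -> C1=M] -> [I,M] (invalidations this op: 1; running total: 3)
Op 7: C1 write [C1 write: already M (modified), no change] -> [I,M] (invalidations this op: 0; running total: 3)
Op 8: C1 read [C1 read: already in M, no change] -> [I,M] (invalidations this op: 0; running total: 3)

Answer: 3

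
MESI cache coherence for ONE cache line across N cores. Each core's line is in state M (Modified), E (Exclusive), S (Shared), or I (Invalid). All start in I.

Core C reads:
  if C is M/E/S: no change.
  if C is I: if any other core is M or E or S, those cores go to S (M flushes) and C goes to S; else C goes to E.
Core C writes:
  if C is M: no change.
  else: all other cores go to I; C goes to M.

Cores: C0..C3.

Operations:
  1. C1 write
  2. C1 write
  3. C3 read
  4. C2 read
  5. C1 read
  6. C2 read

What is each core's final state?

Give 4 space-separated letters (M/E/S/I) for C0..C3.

Answer: I S S S

Derivation:
Op 1: C1 write [C1 write: invalidate none -> C1=M] -> [I,M,I,I]
Op 2: C1 write [C1 write: already M (modified), no change] -> [I,M,I,I]
Op 3: C3 read [C3 read from I: others=['C1=M'] -> C3=S, others downsized to S] -> [I,S,I,S]
Op 4: C2 read [C2 read from I: others=['C1=S', 'C3=S'] -> C2=S, others downsized to S] -> [I,S,S,S]
Op 5: C1 read [C1 read: already in S, no change] -> [I,S,S,S]
Op 6: C2 read [C2 read: already in S, no change] -> [I,S,S,S]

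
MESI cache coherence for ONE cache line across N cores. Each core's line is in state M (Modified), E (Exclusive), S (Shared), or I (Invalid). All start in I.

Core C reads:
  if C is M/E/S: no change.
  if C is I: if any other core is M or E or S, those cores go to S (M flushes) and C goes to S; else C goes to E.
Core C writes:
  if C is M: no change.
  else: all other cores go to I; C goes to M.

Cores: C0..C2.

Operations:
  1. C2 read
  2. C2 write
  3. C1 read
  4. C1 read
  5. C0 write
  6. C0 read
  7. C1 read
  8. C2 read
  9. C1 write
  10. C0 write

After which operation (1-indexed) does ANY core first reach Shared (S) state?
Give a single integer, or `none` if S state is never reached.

Answer: 3

Derivation:
Op 1: C2 read [C2 read from I: no other sharers -> C2=E (exclusive)] -> [I,I,E]
Op 2: C2 write [C2 write: invalidate none -> C2=M] -> [I,I,M]
Op 3: C1 read [C1 read from I: others=['C2=M'] -> C1=S, others downsized to S] -> [I,S,S]
  -> First S state at op 3; remaining ops need not be traced.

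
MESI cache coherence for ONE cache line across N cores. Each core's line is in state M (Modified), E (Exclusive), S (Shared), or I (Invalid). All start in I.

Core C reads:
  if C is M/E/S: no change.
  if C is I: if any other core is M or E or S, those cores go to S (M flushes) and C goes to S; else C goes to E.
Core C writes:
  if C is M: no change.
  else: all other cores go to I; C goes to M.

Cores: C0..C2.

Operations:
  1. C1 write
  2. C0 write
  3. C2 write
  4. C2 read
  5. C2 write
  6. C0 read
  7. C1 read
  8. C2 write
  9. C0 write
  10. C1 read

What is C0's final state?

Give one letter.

Answer: S

Derivation:
Op 1: C1 write [C1 write: invalidate none -> C1=M] -> [I,M,I]
Op 2: C0 write [C0 write: invalidate ['C1=M'] -> C0=M] -> [M,I,I]
Op 3: C2 write [C2 write: invalidate ['C0=M'] -> C2=M] -> [I,I,M]
Op 4: C2 read [C2 read: already in M, no change] -> [I,I,M]
Op 5: C2 write [C2 write: already M (modified), no change] -> [I,I,M]
Op 6: C0 read [C0 read from I: others=['C2=M'] -> C0=S, others downsized to S] -> [S,I,S]
Op 7: C1 read [C1 read from I: others=['C0=S', 'C2=S'] -> C1=S, others downsized to S] -> [S,S,S]
Op 8: C2 write [C2 write: invalidate ['C0=S', 'C1=S'] -> C2=M] -> [I,I,M]
Op 9: C0 write [C0 write: invalidate ['C2=M'] -> C0=M] -> [M,I,I]
Op 10: C1 read [C1 read from I: others=['C0=M'] -> C1=S, others downsized to S] -> [S,S,I]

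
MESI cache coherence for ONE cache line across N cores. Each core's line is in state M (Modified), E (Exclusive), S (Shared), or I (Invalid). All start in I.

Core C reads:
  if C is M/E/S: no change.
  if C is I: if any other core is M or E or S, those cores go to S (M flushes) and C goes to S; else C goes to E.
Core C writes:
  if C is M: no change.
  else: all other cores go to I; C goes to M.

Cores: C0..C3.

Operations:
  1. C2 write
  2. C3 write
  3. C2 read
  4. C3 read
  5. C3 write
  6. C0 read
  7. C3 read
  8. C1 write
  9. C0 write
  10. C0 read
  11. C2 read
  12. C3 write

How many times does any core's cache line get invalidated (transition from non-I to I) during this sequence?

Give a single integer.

Answer: 7

Derivation:
Op 1: C2 write [C2 write: invalidate none -> C2=M] -> [I,I,M,I] (invalidations this op: 0; running total: 0)
Op 2: C3 write [C3 write: invalidate ['C2=M'] -> C3=M] -> [I,I,I,M] (invalidations this op: 1; running total: 1)
Op 3: C2 read [C2 read from I: others=['C3=M'] -> C2=S, others downsized to S] -> [I,I,S,S] (invalidations this op: 0; running total: 1)
Op 4: C3 read [C3 read: already in S, no change] -> [I,I,S,S] (invalidations this op: 0; running total: 1)
Op 5: C3 write [C3 write: invalidate ['C2=S'] -> C3=M] -> [I,I,I,M] (invalidations this op: 1; running total: 2)
Op 6: C0 read [C0 read from I: others=['C3=M'] -> C0=S, others downsized to S] -> [S,I,I,S] (invalidations this op: 0; running total: 2)
Op 7: C3 read [C3 read: already in S, no change] -> [S,I,I,S] (invalidations this op: 0; running total: 2)
Op 8: C1 write [C1 write: invalidate ['C0=S', 'C3=S'] -> C1=M] -> [I,M,I,I] (invalidations this op: 2; running total: 4)
Op 9: C0 write [C0 write: invalidate ['C1=M'] -> C0=M] -> [M,I,I,I] (invalidations this op: 1; running total: 5)
Op 10: C0 read [C0 read: already in M, no change] -> [M,I,I,I] (invalidations this op: 0; running total: 5)
Op 11: C2 read [C2 read from I: others=['C0=M'] -> C2=S, others downsized to S] -> [S,I,S,I] (invalidations this op: 0; running total: 5)
Op 12: C3 write [C3 write: invalidate ['C0=S', 'C2=S'] -> C3=M] -> [I,I,I,M] (invalidations this op: 2; running total: 7)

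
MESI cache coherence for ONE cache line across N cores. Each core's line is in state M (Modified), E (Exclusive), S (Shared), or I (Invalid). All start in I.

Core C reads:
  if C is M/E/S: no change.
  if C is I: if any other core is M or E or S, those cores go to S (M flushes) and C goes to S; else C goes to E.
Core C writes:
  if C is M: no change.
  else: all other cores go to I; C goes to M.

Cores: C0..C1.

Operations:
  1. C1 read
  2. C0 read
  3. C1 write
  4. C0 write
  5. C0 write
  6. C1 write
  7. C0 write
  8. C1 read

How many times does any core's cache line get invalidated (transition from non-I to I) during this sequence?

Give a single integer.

Answer: 4

Derivation:
Op 1: C1 read [C1 read from I: no other sharers -> C1=E (exclusive)] -> [I,E] (invalidations this op: 0; running total: 0)
Op 2: C0 read [C0 read from I: others=['C1=E'] -> C0=S, others downsized to S] -> [S,S] (invalidations this op: 0; running total: 0)
Op 3: C1 write [C1 write: invalidate ['C0=S'] -> C1=M] -> [I,M] (invalidations this op: 1; running total: 1)
Op 4: C0 write [C0 write: invalidate ['C1=M'] -> C0=M] -> [M,I] (invalidations this op: 1; running total: 2)
Op 5: C0 write [C0 write: already M (modified), no change] -> [M,I] (invalidations this op: 0; running total: 2)
Op 6: C1 write [C1 write: invalidate ['C0=M'] -> C1=M] -> [I,M] (invalidations this op: 1; running total: 3)
Op 7: C0 write [C0 write: invalidate ['C1=M'] -> C0=M] -> [M,I] (invalidations this op: 1; running total: 4)
Op 8: C1 read [C1 read from I: others=['C0=M'] -> C1=S, others downsized to S] -> [S,S] (invalidations this op: 0; running total: 4)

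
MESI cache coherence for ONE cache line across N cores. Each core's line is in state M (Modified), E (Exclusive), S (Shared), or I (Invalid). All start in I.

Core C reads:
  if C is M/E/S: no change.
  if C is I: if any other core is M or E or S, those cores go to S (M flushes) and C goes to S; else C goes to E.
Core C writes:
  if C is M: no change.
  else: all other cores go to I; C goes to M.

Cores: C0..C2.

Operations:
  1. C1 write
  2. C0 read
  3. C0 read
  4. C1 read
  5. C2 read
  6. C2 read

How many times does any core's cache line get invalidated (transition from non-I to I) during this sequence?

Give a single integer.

Answer: 0

Derivation:
Op 1: C1 write [C1 write: invalidate none -> C1=M] -> [I,M,I] (invalidations this op: 0; running total: 0)
Op 2: C0 read [C0 read from I: others=['C1=M'] -> C0=S, others downsized to S] -> [S,S,I] (invalidations this op: 0; running total: 0)
Op 3: C0 read [C0 read: already in S, no change] -> [S,S,I] (invalidations this op: 0; running total: 0)
Op 4: C1 read [C1 read: already in S, no change] -> [S,S,I] (invalidations this op: 0; running total: 0)
Op 5: C2 read [C2 read from I: others=['C0=S', 'C1=S'] -> C2=S, others downsized to S] -> [S,S,S] (invalidations this op: 0; running total: 0)
Op 6: C2 read [C2 read: already in S, no change] -> [S,S,S] (invalidations this op: 0; running total: 0)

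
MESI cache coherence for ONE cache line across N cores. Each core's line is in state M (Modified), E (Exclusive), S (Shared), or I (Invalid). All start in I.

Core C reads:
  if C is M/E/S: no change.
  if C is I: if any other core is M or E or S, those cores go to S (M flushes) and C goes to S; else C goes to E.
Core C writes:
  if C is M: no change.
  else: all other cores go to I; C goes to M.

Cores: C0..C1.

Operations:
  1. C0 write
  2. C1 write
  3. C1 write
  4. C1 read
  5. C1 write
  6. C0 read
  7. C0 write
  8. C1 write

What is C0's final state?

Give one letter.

Op 1: C0 write [C0 write: invalidate none -> C0=M] -> [M,I]
Op 2: C1 write [C1 write: invalidate ['C0=M'] -> C1=M] -> [I,M]
Op 3: C1 write [C1 write: already M (modified), no change] -> [I,M]
Op 4: C1 read [C1 read: already in M, no change] -> [I,M]
Op 5: C1 write [C1 write: already M (modified), no change] -> [I,M]
Op 6: C0 read [C0 read from I: others=['C1=M'] -> C0=S, others downsized to S] -> [S,S]
Op 7: C0 write [C0 write: invalidate ['C1=S'] -> C0=M] -> [M,I]
Op 8: C1 write [C1 write: invalidate ['C0=M'] -> C1=M] -> [I,M]

Answer: I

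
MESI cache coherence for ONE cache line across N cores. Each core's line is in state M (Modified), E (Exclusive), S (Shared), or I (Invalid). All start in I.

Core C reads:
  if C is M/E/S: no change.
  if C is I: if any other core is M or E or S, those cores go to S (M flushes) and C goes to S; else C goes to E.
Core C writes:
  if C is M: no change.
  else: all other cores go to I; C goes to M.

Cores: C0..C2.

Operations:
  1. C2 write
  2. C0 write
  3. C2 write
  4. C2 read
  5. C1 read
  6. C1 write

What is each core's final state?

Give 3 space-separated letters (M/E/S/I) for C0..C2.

Op 1: C2 write [C2 write: invalidate none -> C2=M] -> [I,I,M]
Op 2: C0 write [C0 write: invalidate ['C2=M'] -> C0=M] -> [M,I,I]
Op 3: C2 write [C2 write: invalidate ['C0=M'] -> C2=M] -> [I,I,M]
Op 4: C2 read [C2 read: already in M, no change] -> [I,I,M]
Op 5: C1 read [C1 read from I: others=['C2=M'] -> C1=S, others downsized to S] -> [I,S,S]
Op 6: C1 write [C1 write: invalidate ['C2=S'] -> C1=M] -> [I,M,I]

Answer: I M I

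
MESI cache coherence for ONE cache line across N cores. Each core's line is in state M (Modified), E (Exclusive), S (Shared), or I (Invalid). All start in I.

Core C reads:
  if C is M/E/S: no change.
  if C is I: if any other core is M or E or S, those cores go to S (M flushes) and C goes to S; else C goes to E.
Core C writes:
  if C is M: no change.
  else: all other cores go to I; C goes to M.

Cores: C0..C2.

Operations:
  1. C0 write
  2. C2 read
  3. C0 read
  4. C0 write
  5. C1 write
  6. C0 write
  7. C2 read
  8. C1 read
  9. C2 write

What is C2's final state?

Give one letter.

Op 1: C0 write [C0 write: invalidate none -> C0=M] -> [M,I,I]
Op 2: C2 read [C2 read from I: others=['C0=M'] -> C2=S, others downsized to S] -> [S,I,S]
Op 3: C0 read [C0 read: already in S, no change] -> [S,I,S]
Op 4: C0 write [C0 write: invalidate ['C2=S'] -> C0=M] -> [M,I,I]
Op 5: C1 write [C1 write: invalidate ['C0=M'] -> C1=M] -> [I,M,I]
Op 6: C0 write [C0 write: invalidate ['C1=M'] -> C0=M] -> [M,I,I]
Op 7: C2 read [C2 read from I: others=['C0=M'] -> C2=S, others downsized to S] -> [S,I,S]
Op 8: C1 read [C1 read from I: others=['C0=S', 'C2=S'] -> C1=S, others downsized to S] -> [S,S,S]
Op 9: C2 write [C2 write: invalidate ['C0=S', 'C1=S'] -> C2=M] -> [I,I,M]

Answer: M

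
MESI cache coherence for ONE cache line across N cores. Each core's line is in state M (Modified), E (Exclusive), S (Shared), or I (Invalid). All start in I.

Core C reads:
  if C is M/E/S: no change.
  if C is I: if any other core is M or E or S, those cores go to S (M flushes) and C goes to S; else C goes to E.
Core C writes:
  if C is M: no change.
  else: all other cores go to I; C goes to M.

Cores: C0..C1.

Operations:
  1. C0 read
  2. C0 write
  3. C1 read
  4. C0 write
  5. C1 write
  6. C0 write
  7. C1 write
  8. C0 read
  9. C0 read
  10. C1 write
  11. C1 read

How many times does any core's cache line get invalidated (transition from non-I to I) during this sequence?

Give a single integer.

Answer: 5

Derivation:
Op 1: C0 read [C0 read from I: no other sharers -> C0=E (exclusive)] -> [E,I] (invalidations this op: 0; running total: 0)
Op 2: C0 write [C0 write: invalidate none -> C0=M] -> [M,I] (invalidations this op: 0; running total: 0)
Op 3: C1 read [C1 read from I: others=['C0=M'] -> C1=S, others downsized to S] -> [S,S] (invalidations this op: 0; running total: 0)
Op 4: C0 write [C0 write: invalidate ['C1=S'] -> C0=M] -> [M,I] (invalidations this op: 1; running total: 1)
Op 5: C1 write [C1 write: invalidate ['C0=M'] -> C1=M] -> [I,M] (invalidations this op: 1; running total: 2)
Op 6: C0 write [C0 write: invalidate ['C1=M'] -> C0=M] -> [M,I] (invalidations this op: 1; running total: 3)
Op 7: C1 write [C1 write: invalidate ['C0=M'] -> C1=M] -> [I,M] (invalidations this op: 1; running total: 4)
Op 8: C0 read [C0 read from I: others=['C1=M'] -> C0=S, others downsized to S] -> [S,S] (invalidations this op: 0; running total: 4)
Op 9: C0 read [C0 read: already in S, no change] -> [S,S] (invalidations this op: 0; running total: 4)
Op 10: C1 write [C1 write: invalidate ['C0=S'] -> C1=M] -> [I,M] (invalidations this op: 1; running total: 5)
Op 11: C1 read [C1 read: already in M, no change] -> [I,M] (invalidations this op: 0; running total: 5)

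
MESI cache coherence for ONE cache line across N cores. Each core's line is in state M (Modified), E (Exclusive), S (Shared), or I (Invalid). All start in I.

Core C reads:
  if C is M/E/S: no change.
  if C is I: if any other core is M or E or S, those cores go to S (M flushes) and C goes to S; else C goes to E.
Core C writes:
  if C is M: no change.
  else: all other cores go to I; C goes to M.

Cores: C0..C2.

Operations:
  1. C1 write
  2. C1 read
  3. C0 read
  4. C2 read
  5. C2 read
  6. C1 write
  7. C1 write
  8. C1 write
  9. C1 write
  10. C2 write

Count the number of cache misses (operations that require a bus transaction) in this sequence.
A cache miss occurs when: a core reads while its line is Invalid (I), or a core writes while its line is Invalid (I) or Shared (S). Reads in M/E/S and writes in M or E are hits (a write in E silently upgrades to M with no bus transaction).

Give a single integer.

Answer: 5

Derivation:
Op 1: C1 write [C1 write: invalidate none -> C1=M] -> [I,M,I] [MISS #1: write from I]
Op 2: C1 read [C1 read: already in M, no change] -> [I,M,I] [hit: read from M]
Op 3: C0 read [C0 read from I: others=['C1=M'] -> C0=S, others downsized to S] -> [S,S,I] [MISS #2: read from I]
Op 4: C2 read [C2 read from I: others=['C0=S', 'C1=S'] -> C2=S, others downsized to S] -> [S,S,S] [MISS #3: read from I]
Op 5: C2 read [C2 read: already in S, no change] -> [S,S,S] [hit: read from S]
Op 6: C1 write [C1 write: invalidate ['C0=S', 'C2=S'] -> C1=M] -> [I,M,I] [MISS #4: write from S]
Op 7: C1 write [C1 write: already M (modified), no change] -> [I,M,I] [hit: write from M]
Op 8: C1 write [C1 write: already M (modified), no change] -> [I,M,I] [hit: write from M]
Op 9: C1 write [C1 write: already M (modified), no change] -> [I,M,I] [hit: write from M]
Op 10: C2 write [C2 write: invalidate ['C1=M'] -> C2=M] -> [I,I,M] [MISS #5: write from I]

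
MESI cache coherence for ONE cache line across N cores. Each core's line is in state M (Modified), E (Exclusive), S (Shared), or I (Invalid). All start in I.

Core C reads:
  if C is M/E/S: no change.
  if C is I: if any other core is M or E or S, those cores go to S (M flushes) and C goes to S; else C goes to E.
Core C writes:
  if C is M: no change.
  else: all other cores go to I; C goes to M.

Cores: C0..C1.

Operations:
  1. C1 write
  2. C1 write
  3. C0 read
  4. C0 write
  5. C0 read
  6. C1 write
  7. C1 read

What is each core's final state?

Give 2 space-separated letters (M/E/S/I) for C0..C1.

Answer: I M

Derivation:
Op 1: C1 write [C1 write: invalidate none -> C1=M] -> [I,M]
Op 2: C1 write [C1 write: already M (modified), no change] -> [I,M]
Op 3: C0 read [C0 read from I: others=['C1=M'] -> C0=S, others downsized to S] -> [S,S]
Op 4: C0 write [C0 write: invalidate ['C1=S'] -> C0=M] -> [M,I]
Op 5: C0 read [C0 read: already in M, no change] -> [M,I]
Op 6: C1 write [C1 write: invalidate ['C0=M'] -> C1=M] -> [I,M]
Op 7: C1 read [C1 read: already in M, no change] -> [I,M]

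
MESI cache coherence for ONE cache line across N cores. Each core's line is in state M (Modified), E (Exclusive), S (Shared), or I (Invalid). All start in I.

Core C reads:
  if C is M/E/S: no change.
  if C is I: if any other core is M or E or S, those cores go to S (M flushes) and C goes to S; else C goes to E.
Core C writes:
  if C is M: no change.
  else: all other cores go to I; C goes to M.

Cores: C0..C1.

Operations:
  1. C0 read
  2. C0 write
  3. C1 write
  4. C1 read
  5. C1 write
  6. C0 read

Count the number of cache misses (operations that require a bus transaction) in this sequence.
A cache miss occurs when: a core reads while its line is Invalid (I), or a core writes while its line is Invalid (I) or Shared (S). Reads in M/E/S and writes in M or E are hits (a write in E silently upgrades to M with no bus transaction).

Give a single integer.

Op 1: C0 read [C0 read from I: no other sharers -> C0=E (exclusive)] -> [E,I] [MISS #1: read from I]
Op 2: C0 write [C0 write: invalidate none -> C0=M] -> [M,I] [hit: write from E is a silent E->M upgrade, no bus transaction]
Op 3: C1 write [C1 write: invalidate ['C0=M'] -> C1=M] -> [I,M] [MISS #2: write from I]
Op 4: C1 read [C1 read: already in M, no change] -> [I,M] [hit: read from M]
Op 5: C1 write [C1 write: already M (modified), no change] -> [I,M] [hit: write from M]
Op 6: C0 read [C0 read from I: others=['C1=M'] -> C0=S, others downsized to S] -> [S,S] [MISS #3: read from I]

Answer: 3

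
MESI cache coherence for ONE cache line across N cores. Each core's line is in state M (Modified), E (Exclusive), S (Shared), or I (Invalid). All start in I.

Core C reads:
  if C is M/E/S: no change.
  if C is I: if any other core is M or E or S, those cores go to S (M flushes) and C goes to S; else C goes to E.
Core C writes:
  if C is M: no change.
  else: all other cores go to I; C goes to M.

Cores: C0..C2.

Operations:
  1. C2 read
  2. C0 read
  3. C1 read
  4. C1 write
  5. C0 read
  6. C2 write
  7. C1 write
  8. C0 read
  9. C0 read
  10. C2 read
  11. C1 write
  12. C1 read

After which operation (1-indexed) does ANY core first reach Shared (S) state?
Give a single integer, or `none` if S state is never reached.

Op 1: C2 read [C2 read from I: no other sharers -> C2=E (exclusive)] -> [I,I,E]
Op 2: C0 read [C0 read from I: others=['C2=E'] -> C0=S, others downsized to S] -> [S,I,S]
  -> First S state at op 2; remaining ops need not be traced.

Answer: 2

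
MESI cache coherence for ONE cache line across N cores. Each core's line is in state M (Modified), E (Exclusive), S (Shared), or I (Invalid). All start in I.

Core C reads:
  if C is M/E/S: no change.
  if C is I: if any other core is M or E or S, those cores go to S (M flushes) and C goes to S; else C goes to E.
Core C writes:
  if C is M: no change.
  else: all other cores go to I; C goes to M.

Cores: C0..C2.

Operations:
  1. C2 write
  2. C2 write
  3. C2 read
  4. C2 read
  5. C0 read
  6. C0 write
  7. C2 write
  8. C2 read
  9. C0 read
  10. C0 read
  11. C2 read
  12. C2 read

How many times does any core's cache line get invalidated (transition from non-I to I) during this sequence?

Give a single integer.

Op 1: C2 write [C2 write: invalidate none -> C2=M] -> [I,I,M] (invalidations this op: 0; running total: 0)
Op 2: C2 write [C2 write: already M (modified), no change] -> [I,I,M] (invalidations this op: 0; running total: 0)
Op 3: C2 read [C2 read: already in M, no change] -> [I,I,M] (invalidations this op: 0; running total: 0)
Op 4: C2 read [C2 read: already in M, no change] -> [I,I,M] (invalidations this op: 0; running total: 0)
Op 5: C0 read [C0 read from I: others=['C2=M'] -> C0=S, others downsized to S] -> [S,I,S] (invalidations this op: 0; running total: 0)
Op 6: C0 write [C0 write: invalidate ['C2=S'] -> C0=M] -> [M,I,I] (invalidations this op: 1; running total: 1)
Op 7: C2 write [C2 write: invalidate ['C0=M'] -> C2=M] -> [I,I,M] (invalidations this op: 1; running total: 2)
Op 8: C2 read [C2 read: already in M, no change] -> [I,I,M] (invalidations this op: 0; running total: 2)
Op 9: C0 read [C0 read from I: others=['C2=M'] -> C0=S, others downsized to S] -> [S,I,S] (invalidations this op: 0; running total: 2)
Op 10: C0 read [C0 read: already in S, no change] -> [S,I,S] (invalidations this op: 0; running total: 2)
Op 11: C2 read [C2 read: already in S, no change] -> [S,I,S] (invalidations this op: 0; running total: 2)
Op 12: C2 read [C2 read: already in S, no change] -> [S,I,S] (invalidations this op: 0; running total: 2)

Answer: 2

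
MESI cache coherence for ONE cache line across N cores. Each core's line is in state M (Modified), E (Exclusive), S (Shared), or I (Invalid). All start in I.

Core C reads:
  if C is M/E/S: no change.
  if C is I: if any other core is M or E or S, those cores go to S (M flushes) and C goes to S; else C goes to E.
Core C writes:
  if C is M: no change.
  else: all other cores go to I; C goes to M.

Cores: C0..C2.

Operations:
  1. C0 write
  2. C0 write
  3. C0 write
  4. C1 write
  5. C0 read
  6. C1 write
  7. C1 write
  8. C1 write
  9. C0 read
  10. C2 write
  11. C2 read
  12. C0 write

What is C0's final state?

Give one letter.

Op 1: C0 write [C0 write: invalidate none -> C0=M] -> [M,I,I]
Op 2: C0 write [C0 write: already M (modified), no change] -> [M,I,I]
Op 3: C0 write [C0 write: already M (modified), no change] -> [M,I,I]
Op 4: C1 write [C1 write: invalidate ['C0=M'] -> C1=M] -> [I,M,I]
Op 5: C0 read [C0 read from I: others=['C1=M'] -> C0=S, others downsized to S] -> [S,S,I]
Op 6: C1 write [C1 write: invalidate ['C0=S'] -> C1=M] -> [I,M,I]
Op 7: C1 write [C1 write: already M (modified), no change] -> [I,M,I]
Op 8: C1 write [C1 write: already M (modified), no change] -> [I,M,I]
Op 9: C0 read [C0 read from I: others=['C1=M'] -> C0=S, others downsized to S] -> [S,S,I]
Op 10: C2 write [C2 write: invalidate ['C0=S', 'C1=S'] -> C2=M] -> [I,I,M]
Op 11: C2 read [C2 read: already in M, no change] -> [I,I,M]
Op 12: C0 write [C0 write: invalidate ['C2=M'] -> C0=M] -> [M,I,I]

Answer: M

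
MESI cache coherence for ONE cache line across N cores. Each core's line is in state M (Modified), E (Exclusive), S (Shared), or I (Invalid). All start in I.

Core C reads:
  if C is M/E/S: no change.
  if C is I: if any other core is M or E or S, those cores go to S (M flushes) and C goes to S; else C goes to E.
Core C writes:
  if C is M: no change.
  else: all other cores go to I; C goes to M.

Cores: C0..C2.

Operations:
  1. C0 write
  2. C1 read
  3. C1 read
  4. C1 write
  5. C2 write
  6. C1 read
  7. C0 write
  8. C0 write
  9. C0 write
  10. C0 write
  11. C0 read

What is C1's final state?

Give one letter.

Op 1: C0 write [C0 write: invalidate none -> C0=M] -> [M,I,I]
Op 2: C1 read [C1 read from I: others=['C0=M'] -> C1=S, others downsized to S] -> [S,S,I]
Op 3: C1 read [C1 read: already in S, no change] -> [S,S,I]
Op 4: C1 write [C1 write: invalidate ['C0=S'] -> C1=M] -> [I,M,I]
Op 5: C2 write [C2 write: invalidate ['C1=M'] -> C2=M] -> [I,I,M]
Op 6: C1 read [C1 read from I: others=['C2=M'] -> C1=S, others downsized to S] -> [I,S,S]
Op 7: C0 write [C0 write: invalidate ['C1=S', 'C2=S'] -> C0=M] -> [M,I,I]
Op 8: C0 write [C0 write: already M (modified), no change] -> [M,I,I]
Op 9: C0 write [C0 write: already M (modified), no change] -> [M,I,I]
Op 10: C0 write [C0 write: already M (modified), no change] -> [M,I,I]
Op 11: C0 read [C0 read: already in M, no change] -> [M,I,I]

Answer: I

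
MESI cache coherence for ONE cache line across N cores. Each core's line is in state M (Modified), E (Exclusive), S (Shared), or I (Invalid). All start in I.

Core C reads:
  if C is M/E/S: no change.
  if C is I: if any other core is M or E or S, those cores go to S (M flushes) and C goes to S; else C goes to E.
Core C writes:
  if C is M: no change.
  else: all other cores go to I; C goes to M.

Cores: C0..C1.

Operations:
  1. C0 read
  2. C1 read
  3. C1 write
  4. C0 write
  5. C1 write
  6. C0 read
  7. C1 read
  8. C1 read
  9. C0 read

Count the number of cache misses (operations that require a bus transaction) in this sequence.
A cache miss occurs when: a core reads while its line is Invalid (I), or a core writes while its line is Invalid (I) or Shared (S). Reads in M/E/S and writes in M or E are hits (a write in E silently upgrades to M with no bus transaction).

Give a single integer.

Op 1: C0 read [C0 read from I: no other sharers -> C0=E (exclusive)] -> [E,I] [MISS #1: read from I]
Op 2: C1 read [C1 read from I: others=['C0=E'] -> C1=S, others downsized to S] -> [S,S] [MISS #2: read from I]
Op 3: C1 write [C1 write: invalidate ['C0=S'] -> C1=M] -> [I,M] [MISS #3: write from S]
Op 4: C0 write [C0 write: invalidate ['C1=M'] -> C0=M] -> [M,I] [MISS #4: write from I]
Op 5: C1 write [C1 write: invalidate ['C0=M'] -> C1=M] -> [I,M] [MISS #5: write from I]
Op 6: C0 read [C0 read from I: others=['C1=M'] -> C0=S, others downsized to S] -> [S,S] [MISS #6: read from I]
Op 7: C1 read [C1 read: already in S, no change] -> [S,S] [hit: read from S]
Op 8: C1 read [C1 read: already in S, no change] -> [S,S] [hit: read from S]
Op 9: C0 read [C0 read: already in S, no change] -> [S,S] [hit: read from S]

Answer: 6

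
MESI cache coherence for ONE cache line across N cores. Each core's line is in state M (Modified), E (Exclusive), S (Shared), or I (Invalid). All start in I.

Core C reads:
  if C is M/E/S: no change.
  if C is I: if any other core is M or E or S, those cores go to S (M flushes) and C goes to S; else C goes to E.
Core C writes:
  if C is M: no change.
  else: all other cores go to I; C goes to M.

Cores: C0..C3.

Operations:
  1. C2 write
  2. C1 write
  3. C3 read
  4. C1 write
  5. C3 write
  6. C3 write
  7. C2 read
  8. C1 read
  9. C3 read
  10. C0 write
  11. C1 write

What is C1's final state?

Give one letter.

Answer: M

Derivation:
Op 1: C2 write [C2 write: invalidate none -> C2=M] -> [I,I,M,I]
Op 2: C1 write [C1 write: invalidate ['C2=M'] -> C1=M] -> [I,M,I,I]
Op 3: C3 read [C3 read from I: others=['C1=M'] -> C3=S, others downsized to S] -> [I,S,I,S]
Op 4: C1 write [C1 write: invalidate ['C3=S'] -> C1=M] -> [I,M,I,I]
Op 5: C3 write [C3 write: invalidate ['C1=M'] -> C3=M] -> [I,I,I,M]
Op 6: C3 write [C3 write: already M (modified), no change] -> [I,I,I,M]
Op 7: C2 read [C2 read from I: others=['C3=M'] -> C2=S, others downsized to S] -> [I,I,S,S]
Op 8: C1 read [C1 read from I: others=['C2=S', 'C3=S'] -> C1=S, others downsized to S] -> [I,S,S,S]
Op 9: C3 read [C3 read: already in S, no change] -> [I,S,S,S]
Op 10: C0 write [C0 write: invalidate ['C1=S', 'C2=S', 'C3=S'] -> C0=M] -> [M,I,I,I]
Op 11: C1 write [C1 write: invalidate ['C0=M'] -> C1=M] -> [I,M,I,I]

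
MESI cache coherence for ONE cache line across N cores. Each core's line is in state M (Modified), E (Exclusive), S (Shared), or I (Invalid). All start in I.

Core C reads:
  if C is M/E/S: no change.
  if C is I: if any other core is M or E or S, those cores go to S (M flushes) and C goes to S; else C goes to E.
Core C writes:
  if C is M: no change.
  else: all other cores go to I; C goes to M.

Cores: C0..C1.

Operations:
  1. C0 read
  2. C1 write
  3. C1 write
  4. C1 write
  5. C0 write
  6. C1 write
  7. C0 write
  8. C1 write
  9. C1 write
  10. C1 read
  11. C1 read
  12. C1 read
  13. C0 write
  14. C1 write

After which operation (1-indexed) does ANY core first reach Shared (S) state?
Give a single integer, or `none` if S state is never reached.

Answer: none

Derivation:
Op 1: C0 read [C0 read from I: no other sharers -> C0=E (exclusive)] -> [E,I]
Op 2: C1 write [C1 write: invalidate ['C0=E'] -> C1=M] -> [I,M]
Op 3: C1 write [C1 write: already M (modified), no change] -> [I,M]
Op 4: C1 write [C1 write: already M (modified), no change] -> [I,M]
Op 5: C0 write [C0 write: invalidate ['C1=M'] -> C0=M] -> [M,I]
Op 6: C1 write [C1 write: invalidate ['C0=M'] -> C1=M] -> [I,M]
Op 7: C0 write [C0 write: invalidate ['C1=M'] -> C0=M] -> [M,I]
Op 8: C1 write [C1 write: invalidate ['C0=M'] -> C1=M] -> [I,M]
Op 9: C1 write [C1 write: already M (modified), no change] -> [I,M]
Op 10: C1 read [C1 read: already in M, no change] -> [I,M]
Op 11: C1 read [C1 read: already in M, no change] -> [I,M]
Op 12: C1 read [C1 read: already in M, no change] -> [I,M]
Op 13: C0 write [C0 write: invalidate ['C1=M'] -> C0=M] -> [M,I]
Op 14: C1 write [C1 write: invalidate ['C0=M'] -> C1=M] -> [I,M]
S state never reached in this sequence.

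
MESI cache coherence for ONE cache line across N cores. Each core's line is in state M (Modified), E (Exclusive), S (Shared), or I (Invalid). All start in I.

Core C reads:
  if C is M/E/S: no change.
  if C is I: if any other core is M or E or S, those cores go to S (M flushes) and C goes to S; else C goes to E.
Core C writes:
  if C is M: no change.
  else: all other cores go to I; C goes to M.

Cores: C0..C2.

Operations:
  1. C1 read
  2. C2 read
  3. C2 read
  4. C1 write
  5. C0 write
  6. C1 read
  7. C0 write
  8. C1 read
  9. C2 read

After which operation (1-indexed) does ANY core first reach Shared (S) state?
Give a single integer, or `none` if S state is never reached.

Answer: 2

Derivation:
Op 1: C1 read [C1 read from I: no other sharers -> C1=E (exclusive)] -> [I,E,I]
Op 2: C2 read [C2 read from I: others=['C1=E'] -> C2=S, others downsized to S] -> [I,S,S]
  -> First S state at op 2; remaining ops need not be traced.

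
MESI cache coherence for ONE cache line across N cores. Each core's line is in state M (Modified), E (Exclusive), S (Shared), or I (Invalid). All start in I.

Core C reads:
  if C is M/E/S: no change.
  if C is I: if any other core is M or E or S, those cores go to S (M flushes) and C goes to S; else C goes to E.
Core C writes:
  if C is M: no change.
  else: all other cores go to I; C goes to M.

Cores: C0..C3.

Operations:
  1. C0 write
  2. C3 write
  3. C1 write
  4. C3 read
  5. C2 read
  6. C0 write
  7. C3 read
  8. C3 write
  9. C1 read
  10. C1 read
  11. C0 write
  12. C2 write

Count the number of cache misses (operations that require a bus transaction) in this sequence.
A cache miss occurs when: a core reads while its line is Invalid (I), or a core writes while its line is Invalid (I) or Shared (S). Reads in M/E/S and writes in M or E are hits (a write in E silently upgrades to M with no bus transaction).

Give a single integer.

Op 1: C0 write [C0 write: invalidate none -> C0=M] -> [M,I,I,I] [MISS #1: write from I]
Op 2: C3 write [C3 write: invalidate ['C0=M'] -> C3=M] -> [I,I,I,M] [MISS #2: write from I]
Op 3: C1 write [C1 write: invalidate ['C3=M'] -> C1=M] -> [I,M,I,I] [MISS #3: write from I]
Op 4: C3 read [C3 read from I: others=['C1=M'] -> C3=S, others downsized to S] -> [I,S,I,S] [MISS #4: read from I]
Op 5: C2 read [C2 read from I: others=['C1=S', 'C3=S'] -> C2=S, others downsized to S] -> [I,S,S,S] [MISS #5: read from I]
Op 6: C0 write [C0 write: invalidate ['C1=S', 'C2=S', 'C3=S'] -> C0=M] -> [M,I,I,I] [MISS #6: write from I]
Op 7: C3 read [C3 read from I: others=['C0=M'] -> C3=S, others downsized to S] -> [S,I,I,S] [MISS #7: read from I]
Op 8: C3 write [C3 write: invalidate ['C0=S'] -> C3=M] -> [I,I,I,M] [MISS #8: write from S]
Op 9: C1 read [C1 read from I: others=['C3=M'] -> C1=S, others downsized to S] -> [I,S,I,S] [MISS #9: read from I]
Op 10: C1 read [C1 read: already in S, no change] -> [I,S,I,S] [hit: read from S]
Op 11: C0 write [C0 write: invalidate ['C1=S', 'C3=S'] -> C0=M] -> [M,I,I,I] [MISS #10: write from I]
Op 12: C2 write [C2 write: invalidate ['C0=M'] -> C2=M] -> [I,I,M,I] [MISS #11: write from I]

Answer: 11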